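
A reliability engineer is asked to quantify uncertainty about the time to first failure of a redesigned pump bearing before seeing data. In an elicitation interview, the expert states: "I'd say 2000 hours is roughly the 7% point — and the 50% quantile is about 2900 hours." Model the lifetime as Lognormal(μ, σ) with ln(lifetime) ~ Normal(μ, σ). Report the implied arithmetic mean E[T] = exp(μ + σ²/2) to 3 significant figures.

E[T] ≈ 2990 hours

If T ~ Lognormal(μ,σ) then ln T ~ Normal(μ,σ), so the p-quantile of ln T is μ + z_p·σ.
ln(2000) = 7.601 and ln(2900) = 7.972; z_{0.07} = -1.476, z_{0.5} = 0.
σ = (7.972 − 7.601)/(0 − (-1.476)) = 0.252.
μ = 7.601 − (-1.476)·0.252 = 7.972.
E[T] = exp(μ + σ²/2) = exp(7.972 + 0.0317) = 2990 hours.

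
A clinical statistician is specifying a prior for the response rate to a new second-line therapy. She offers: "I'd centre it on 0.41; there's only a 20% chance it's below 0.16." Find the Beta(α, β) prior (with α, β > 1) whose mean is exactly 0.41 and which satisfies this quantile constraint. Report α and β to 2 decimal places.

α ≈ 1.15, β ≈ 1.65

With mean 0.41 fixed, write α = 0.41s, β = 0.59s where s = α+β.
Need P(θ < 0.16) = 0.2 under Beta(0.41s, 0.59s). Normal approximation: (q−m)/√(m(1−m)/s) ≈ z_{0.2} = -0.842, so s ≈ 0.41·0.59·(-0.842)²/(0.16−0.41)² = 2.7.
At s = 2.7: P(θ<0.16) ≈ 0.203. Adjusting to match 0.2 gives s ≈ 2.80.
So α = 0.41·2.80 ≈ 1.15, β = 0.59·2.80 ≈ 1.65.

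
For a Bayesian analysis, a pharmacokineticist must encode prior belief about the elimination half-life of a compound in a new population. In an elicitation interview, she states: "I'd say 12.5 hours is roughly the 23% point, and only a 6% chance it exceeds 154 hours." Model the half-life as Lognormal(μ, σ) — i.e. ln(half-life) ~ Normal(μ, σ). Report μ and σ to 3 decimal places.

μ ≈ 3.335, σ ≈ 1.095

If T ~ Lognormal(μ,σ) then ln T ~ Normal(μ,σ), so the p-quantile of ln T is μ + z_p·σ.
ln(12.5) = 2.526 and ln(154) = 5.037; z_{0.23} = -0.7388, z_{0.94} = 1.555.
σ = (5.037 − 2.526)/(1.555 − (-0.7388)) = 1.095.
μ = 2.526 − (-0.7388)·1.095 = 3.335.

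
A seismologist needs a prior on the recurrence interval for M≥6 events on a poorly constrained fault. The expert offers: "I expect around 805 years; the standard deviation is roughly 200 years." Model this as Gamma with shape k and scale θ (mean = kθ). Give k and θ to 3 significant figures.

k ≈ 16.2, θ ≈ 49.7

For Gamma(k, scale θ): mean = kθ, variance = kθ², so CV = 1/√k.
CV = SD/mean = 200/805 = 0.2484, hence k = 1/CV² = 16.2.
Then θ = mean/k = 805/16.2 = 49.7.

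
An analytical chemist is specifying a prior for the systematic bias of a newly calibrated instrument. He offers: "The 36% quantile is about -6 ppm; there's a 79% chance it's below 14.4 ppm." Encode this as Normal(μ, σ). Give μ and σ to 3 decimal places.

For Normal(μ,σ), the p-quantile is μ + z_p·σ. Here z_{0.36} = -0.3585, z_{0.79} = 0.8064.
So -6 = μ − 0.3585σ and 14.4 = μ + 0.8064σ.
Subtracting: σ = (14.4 − -6)/(0.8064 − (-0.3585)) = 17.513.
Then μ = -6 − (-0.3585)·17.513 = 0.278.

μ = 0.278, σ = 17.513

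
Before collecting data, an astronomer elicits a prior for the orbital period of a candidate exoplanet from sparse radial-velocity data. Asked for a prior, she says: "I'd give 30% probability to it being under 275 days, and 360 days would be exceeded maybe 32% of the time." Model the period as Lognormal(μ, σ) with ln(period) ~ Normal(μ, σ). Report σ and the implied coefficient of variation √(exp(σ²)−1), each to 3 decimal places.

If T ~ Lognormal(μ,σ) then ln T ~ Normal(μ,σ), so the p-quantile of ln T is μ + z_p·σ.
ln(275) = 5.617 and ln(360) = 5.886; z_{0.3} = -0.5244, z_{0.68} = 0.4677.
σ = (5.886 − 5.617)/(0.4677 − (-0.5244)) = 0.271.
μ = 5.617 − (-0.5244)·0.271 = 5.759.
CV = √(exp(σ²)−1) = √(exp(0.0737)−1) = 0.277.

σ ≈ 0.271, CV ≈ 0.277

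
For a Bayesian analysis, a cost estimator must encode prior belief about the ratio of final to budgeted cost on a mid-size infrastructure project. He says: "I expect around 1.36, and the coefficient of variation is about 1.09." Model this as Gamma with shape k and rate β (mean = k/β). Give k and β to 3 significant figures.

For Gamma(k, rate β): mean = k/β, variance = k/β², so CV = 1/√k.
CV = 1.09, hence k = 1/CV² = 0.842.
Then β = k/mean = 0.842/1.36 = 0.619.

k ≈ 0.842, β ≈ 0.619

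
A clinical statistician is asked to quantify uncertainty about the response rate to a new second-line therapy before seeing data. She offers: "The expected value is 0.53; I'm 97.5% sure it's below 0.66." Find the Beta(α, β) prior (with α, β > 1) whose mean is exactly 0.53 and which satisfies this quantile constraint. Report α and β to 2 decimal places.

α ≈ 28.76, β ≈ 25.51

With mean 0.53 fixed, write α = 0.53s, β = 0.47s where s = α+β.
Need P(θ < 0.66) = 0.975 under Beta(0.53s, 0.47s). Normal approximation: (q−m)/√(m(1−m)/s) ≈ z_{0.975} = 1.96, so s ≈ 0.53·0.47·(1.96)²/(0.66−0.53)² = 56.6.
At s = 56.6: P(θ<0.66) ≈ 0.977. Adjusting to match 0.975 gives s ≈ 54.27.
So α = 0.53·54.27 ≈ 28.76, β = 0.47·54.27 ≈ 25.51.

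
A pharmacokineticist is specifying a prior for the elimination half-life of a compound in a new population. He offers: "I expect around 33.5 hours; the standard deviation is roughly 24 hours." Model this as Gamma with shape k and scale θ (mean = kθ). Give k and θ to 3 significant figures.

For Gamma(k, scale θ): mean = kθ, variance = kθ², so CV = 1/√k.
CV = SD/mean = 24/33.5 = 0.7164, hence k = 1/CV² = 1.95.
Then θ = mean/k = 33.5/1.95 = 17.2.

k ≈ 1.95, θ ≈ 17.2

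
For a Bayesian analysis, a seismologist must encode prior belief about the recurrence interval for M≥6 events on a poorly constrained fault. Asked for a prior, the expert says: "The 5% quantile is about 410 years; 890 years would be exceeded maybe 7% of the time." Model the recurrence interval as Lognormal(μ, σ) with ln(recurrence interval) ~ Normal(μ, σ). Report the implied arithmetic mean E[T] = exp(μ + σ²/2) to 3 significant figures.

E[T] ≈ 636 years

If T ~ Lognormal(μ,σ) then ln T ~ Normal(μ,σ), so the p-quantile of ln T is μ + z_p·σ.
ln(410) = 6.016 and ln(890) = 6.791; z_{0.05} = -1.645, z_{0.93} = 1.476.
σ = (6.791 − 6.016)/(1.476 − (-1.645)) = 0.248.
μ = 6.016 − (-1.645)·0.248 = 6.425.
E[T] = exp(μ + σ²/2) = exp(6.425 + 0.0308) = 636 years.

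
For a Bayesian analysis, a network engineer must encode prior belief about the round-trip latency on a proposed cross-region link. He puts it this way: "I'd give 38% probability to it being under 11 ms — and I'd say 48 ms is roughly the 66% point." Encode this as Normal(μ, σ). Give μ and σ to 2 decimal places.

For Normal(μ,σ), the p-quantile is μ + z_p·σ. Here z_{0.38} = -0.3055, z_{0.66} = 0.4125.
So 11 = μ − 0.3055σ and 48 = μ + 0.4125σ.
Subtracting: σ = (48 − 11)/(0.4125 − (-0.3055)) = 51.54.
Then μ = 11 − (-0.3055)·51.54 = 26.74.

μ = 26.74, σ = 51.54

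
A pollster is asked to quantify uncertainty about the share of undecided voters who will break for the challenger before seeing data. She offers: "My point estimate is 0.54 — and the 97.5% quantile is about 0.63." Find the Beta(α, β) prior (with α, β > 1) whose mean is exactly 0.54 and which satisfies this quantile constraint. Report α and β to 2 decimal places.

With mean 0.54 fixed, write α = 0.54s, β = 0.46s where s = α+β.
Need P(θ < 0.63) = 0.975 under Beta(0.54s, 0.46s). Normal approximation: (q−m)/√(m(1−m)/s) ≈ z_{0.975} = 1.96, so s ≈ 0.54·0.46·(1.96)²/(0.63−0.54)² = 117.8.
At s = 117.8: P(θ<0.63) ≈ 0.977. Adjusting to match 0.975 gives s ≈ 114.65.
So α = 0.54·114.65 ≈ 61.91, β = 0.46·114.65 ≈ 52.74.

α ≈ 61.91, β ≈ 52.74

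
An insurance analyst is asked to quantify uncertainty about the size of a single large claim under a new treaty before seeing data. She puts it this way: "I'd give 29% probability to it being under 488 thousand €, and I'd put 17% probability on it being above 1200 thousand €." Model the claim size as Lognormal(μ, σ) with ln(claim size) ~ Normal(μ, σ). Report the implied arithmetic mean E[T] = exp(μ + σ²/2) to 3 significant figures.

E[T] ≈ 811 thousand €

If T ~ Lognormal(μ,σ) then ln T ~ Normal(μ,σ), so the p-quantile of ln T is μ + z_p·σ.
ln(488) = 6.19 and ln(1200) = 7.09; z_{0.29} = -0.5534, z_{0.83} = 0.9542.
σ = (7.09 − 6.19)/(0.9542 − (-0.5534)) = 0.597.
μ = 6.19 − (-0.5534)·0.597 = 6.521.
E[T] = exp(μ + σ²/2) = exp(6.521 + 0.1781) = 811 thousand €.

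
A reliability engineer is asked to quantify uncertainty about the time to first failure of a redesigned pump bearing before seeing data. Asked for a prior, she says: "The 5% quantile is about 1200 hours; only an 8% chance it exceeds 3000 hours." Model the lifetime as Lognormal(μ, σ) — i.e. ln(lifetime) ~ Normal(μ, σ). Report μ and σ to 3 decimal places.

If T ~ Lognormal(μ,σ) then ln T ~ Normal(μ,σ), so the p-quantile of ln T is μ + z_p·σ.
ln(1200) = 7.09 and ln(3000) = 8.006; z_{0.05} = -1.645, z_{0.92} = 1.405.
σ = (8.006 − 7.09)/(1.405 − (-1.645)) = 0.300.
μ = 7.09 − (-1.645)·0.300 = 7.584.

μ ≈ 7.584, σ ≈ 0.300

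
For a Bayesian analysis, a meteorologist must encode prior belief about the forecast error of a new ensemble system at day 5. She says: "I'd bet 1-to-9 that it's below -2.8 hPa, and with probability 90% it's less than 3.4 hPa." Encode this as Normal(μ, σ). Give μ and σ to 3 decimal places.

The p-quantile of Normal(μ,σ) is μ + z_p·σ, with z_{0.1} = -1.282 and z_{0.9} = 1.282.
Eliminate σ: μ = (z₂·x₁ − z₁·x₂)/(z₂ − z₁) = (1.282·-2.8 − (-1.282)·3.4)/2.563 = 0.300.
Then σ = (x₂ − x₁)/(z₂ − z₁) = (3.4 − -2.8)/2.563 = 2.419.

μ = 0.300, σ = 2.419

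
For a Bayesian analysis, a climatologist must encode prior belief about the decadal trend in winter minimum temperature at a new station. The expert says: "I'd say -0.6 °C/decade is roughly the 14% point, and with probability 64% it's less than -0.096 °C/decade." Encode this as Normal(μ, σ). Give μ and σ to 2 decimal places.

μ = -0.22, σ = 0.35

The p-quantile of Normal(μ,σ) is μ + z_p·σ, with z_{0.14} = -1.08 and z_{0.64} = 0.3585.
Eliminate σ: μ = (z₂·x₁ − z₁·x₂)/(z₂ − z₁) = (0.3585·-0.6 − (-1.08)·-0.096)/1.439 = -0.22.
Then σ = (x₂ − x₁)/(z₂ − z₁) = (-0.096 − -0.6)/1.439 = 0.35.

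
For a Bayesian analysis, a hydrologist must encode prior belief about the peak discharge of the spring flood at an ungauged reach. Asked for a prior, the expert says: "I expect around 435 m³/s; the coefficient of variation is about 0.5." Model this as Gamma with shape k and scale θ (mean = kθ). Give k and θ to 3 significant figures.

k ≈ 4, θ ≈ 109

For Gamma(k, scale θ): mean = kθ, variance = kθ², so CV = 1/√k.
CV = 0.5, hence k = 1/CV² = 4.
Then θ = mean/k = 435/4 = 109.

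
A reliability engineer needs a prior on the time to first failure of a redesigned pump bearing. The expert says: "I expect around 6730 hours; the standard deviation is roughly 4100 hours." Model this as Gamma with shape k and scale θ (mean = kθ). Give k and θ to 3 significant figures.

k ≈ 2.69, θ ≈ 2500

For Gamma(k, scale θ): mean = kθ, variance = kθ², so CV = 1/√k.
CV = SD/mean = 4100/6730 = 0.6092, hence k = 1/CV² = 2.69.
Then θ = mean/k = 6730/2.69 = 2500.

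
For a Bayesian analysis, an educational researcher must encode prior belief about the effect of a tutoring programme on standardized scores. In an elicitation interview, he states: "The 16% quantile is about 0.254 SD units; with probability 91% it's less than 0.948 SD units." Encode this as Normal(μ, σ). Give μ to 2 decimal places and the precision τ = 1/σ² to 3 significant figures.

μ = 0.55, τ = 11.3

For Normal(μ,σ), the p-quantile is μ + z_p·σ. Here z_{0.16} = -0.9945, z_{0.91} = 1.341.
So 0.254 = μ − 0.9945σ and 0.948 = μ + 1.341σ.
Subtracting: σ = (0.948 − 0.254)/(1.341 − (-0.9945)) = 0.30.
Then μ = 0.254 − (-0.9945)·0.30 = 0.55.
Precision τ = 1/σ² = 1/0.2972² = 11.3.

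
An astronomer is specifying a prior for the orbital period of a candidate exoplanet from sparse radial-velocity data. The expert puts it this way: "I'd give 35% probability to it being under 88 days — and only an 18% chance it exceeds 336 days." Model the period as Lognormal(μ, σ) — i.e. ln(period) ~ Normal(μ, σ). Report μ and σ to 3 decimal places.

If T ~ Lognormal(μ,σ) then ln T ~ Normal(μ,σ), so the p-quantile of ln T is μ + z_p·σ.
ln(88) = 4.477 and ln(336) = 5.817; z_{0.35} = -0.3853, z_{0.82} = 0.9154.
σ = (5.817 − 4.477)/(0.9154 − (-0.3853)) = 1.030.
μ = 4.477 − (-0.3853)·1.030 = 4.874.

μ ≈ 4.874, σ ≈ 1.030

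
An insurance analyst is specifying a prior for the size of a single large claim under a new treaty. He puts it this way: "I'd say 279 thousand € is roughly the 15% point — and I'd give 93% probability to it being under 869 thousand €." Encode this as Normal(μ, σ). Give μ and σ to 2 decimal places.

μ = 522.41, σ = 234.85

For Normal(μ,σ), the p-quantile is μ + z_p·σ. Here z_{0.15} = -1.036, z_{0.93} = 1.476.
So 279 = μ − 1.036σ and 869 = μ + 1.476σ.
Subtracting: σ = (869 − 279)/(1.476 − (-1.036)) = 234.85.
Then μ = 279 − (-1.036)·234.85 = 522.41.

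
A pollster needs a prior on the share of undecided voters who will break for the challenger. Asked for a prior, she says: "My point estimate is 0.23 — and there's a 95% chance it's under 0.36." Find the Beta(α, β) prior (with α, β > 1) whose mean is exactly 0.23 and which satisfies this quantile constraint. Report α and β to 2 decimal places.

α ≈ 7.33, β ≈ 24.53

With mean 0.23 fixed, write α = 0.23s, β = 0.77s where s = α+β.
Need P(θ < 0.36) = 0.95 under Beta(0.23s, 0.77s). Normal approximation: (q−m)/√(m(1−m)/s) ≈ z_{0.95} = 1.64, so s ≈ 0.23·0.77·(1.64)²/(0.36−0.23)² = 28.4.
At s = 28.4: P(θ<0.36) ≈ 0.940. Adjusting to match 0.95 gives s ≈ 31.86.
So α = 0.23·31.86 ≈ 7.33, β = 0.77·31.86 ≈ 24.53.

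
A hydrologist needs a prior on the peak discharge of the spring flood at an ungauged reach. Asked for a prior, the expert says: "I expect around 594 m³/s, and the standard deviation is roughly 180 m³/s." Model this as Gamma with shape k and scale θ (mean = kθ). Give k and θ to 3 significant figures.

k ≈ 10.9, θ ≈ 54.5

For Gamma(k, scale θ): mean = kθ, variance = kθ², so CV = 1/√k.
CV = SD/mean = 180/594 = 0.303, hence k = 1/CV² = 10.9.
Then θ = mean/k = 594/10.9 = 54.5.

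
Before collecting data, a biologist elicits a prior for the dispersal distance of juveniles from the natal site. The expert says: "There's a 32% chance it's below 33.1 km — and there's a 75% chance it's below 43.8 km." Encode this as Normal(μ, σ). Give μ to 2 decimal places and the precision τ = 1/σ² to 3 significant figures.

μ = 37.48, τ = 0.0114

For Normal(μ,σ), the p-quantile is μ + z_p·σ. Here z_{0.32} = -0.4677, z_{0.75} = 0.6745.
So 33.1 = μ − 0.4677σ and 43.8 = μ + 0.6745σ.
Subtracting: σ = (43.8 − 33.1)/(0.6745 − (-0.4677)) = 9.37.
Then μ = 33.1 − (-0.4677)·9.37 = 37.48.
Precision τ = 1/σ² = 1/9.368² = 0.0114.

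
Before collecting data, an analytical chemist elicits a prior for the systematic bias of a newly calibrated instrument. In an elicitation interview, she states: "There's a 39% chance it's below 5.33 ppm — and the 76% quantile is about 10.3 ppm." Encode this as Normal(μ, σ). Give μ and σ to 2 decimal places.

The p-quantile of Normal(μ,σ) is μ + z_p·σ, with z_{0.39} = -0.2793 and z_{0.76} = 0.7063.
Eliminate σ: μ = (z₂·x₁ − z₁·x₂)/(z₂ − z₁) = (0.7063·5.33 − (-0.2793)·10.3)/0.9856 = 6.74.
Then σ = (x₂ − x₁)/(z₂ − z₁) = (10.3 − 5.33)/0.9856 = 5.04.

μ = 6.74, σ = 5.04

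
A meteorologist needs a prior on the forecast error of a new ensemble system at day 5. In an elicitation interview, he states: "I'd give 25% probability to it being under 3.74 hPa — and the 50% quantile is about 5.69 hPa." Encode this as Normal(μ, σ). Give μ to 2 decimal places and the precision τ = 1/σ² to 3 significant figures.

μ = 5.69, τ = 0.12

The p-quantile of Normal(μ,σ) is μ + z_p·σ, with z_{0.25} = -0.6745 and z_{0.5} = 0.
Eliminate σ: μ = (z₂·x₁ − z₁·x₂)/(z₂ − z₁) = (0·3.74 − (-0.6745)·5.69)/0.6745 = 5.69.
Then σ = (x₂ − x₁)/(z₂ − z₁) = (5.69 − 3.74)/0.6745 = 2.89.
Precision τ = 1/σ² = 1/2.891² = 0.12.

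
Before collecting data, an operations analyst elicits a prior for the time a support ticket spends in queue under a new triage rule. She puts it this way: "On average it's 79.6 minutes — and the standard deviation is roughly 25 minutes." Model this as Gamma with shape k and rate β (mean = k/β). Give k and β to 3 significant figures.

k ≈ 10.1, β ≈ 0.127

For Gamma(k, rate β): mean = k/β, variance = k/β², so CV = 1/√k.
CV = SD/mean = 25/79.6 = 0.3141, hence k = 1/CV² = 10.1.
Then β = k/mean = 10.1/79.6 = 0.127.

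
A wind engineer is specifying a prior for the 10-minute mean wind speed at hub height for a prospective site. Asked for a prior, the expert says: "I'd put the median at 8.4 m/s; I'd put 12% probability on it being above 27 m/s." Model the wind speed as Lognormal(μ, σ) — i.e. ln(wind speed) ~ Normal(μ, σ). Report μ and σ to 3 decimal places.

If T ~ Lognormal(μ,σ) then ln T ~ Normal(μ,σ), so the p-quantile of ln T is μ + z_p·σ.
ln(8.4) = 2.128 and ln(27) = 3.296; z_{0.5} = 0, z_{0.88} = 1.175.
σ = (3.296 − 2.128)/(1.175 − (0)) = 0.994.
μ = 2.128 − (0)·0.994 = 2.128.

μ ≈ 2.128, σ ≈ 0.994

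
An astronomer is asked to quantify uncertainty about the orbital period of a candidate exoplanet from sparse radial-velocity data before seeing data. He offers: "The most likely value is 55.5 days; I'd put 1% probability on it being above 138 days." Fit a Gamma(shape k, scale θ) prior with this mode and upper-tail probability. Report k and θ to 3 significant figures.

k ≈ 6.66, θ ≈ 9.8

Gamma(k,θ) with k>1 has mode (k−1)θ, so θ = 55.5/(k−1).
Need P(X < 138) = 0.99 with θ tied to k this way. Start at k = 2, θ = 55.5: P(X<138) ≈ 0.710.
Too low — raise k to concentrate. Iterating converges to k ≈ 6.66.
Then θ = 55.5/(6.66−1) ≈ 9.8.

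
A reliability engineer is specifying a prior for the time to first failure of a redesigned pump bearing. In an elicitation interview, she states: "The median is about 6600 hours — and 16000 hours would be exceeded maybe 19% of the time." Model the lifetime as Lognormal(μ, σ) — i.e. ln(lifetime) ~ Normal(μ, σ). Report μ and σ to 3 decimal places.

μ ≈ 8.795, σ ≈ 1.009

If T ~ Lognormal(μ,σ) then ln T ~ Normal(μ,σ), so the p-quantile of ln T is μ + z_p·σ.
ln(6600) = 8.795 and ln(16000) = 9.68; z_{0.5} = 0, z_{0.81} = 0.8779.
σ = (9.68 − 8.795)/(0.8779 − (0)) = 1.009.
μ = 8.795 − (0)·1.009 = 8.795.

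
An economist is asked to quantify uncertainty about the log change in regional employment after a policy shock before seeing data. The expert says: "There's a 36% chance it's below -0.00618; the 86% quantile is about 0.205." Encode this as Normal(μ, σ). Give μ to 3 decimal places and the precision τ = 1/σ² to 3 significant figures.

The p-quantile of Normal(μ,σ) is μ + z_p·σ, with z_{0.36} = -0.3585 and z_{0.86} = 1.08.
Eliminate σ: μ = (z₂·x₁ − z₁·x₂)/(z₂ − z₁) = (1.08·-0.00618 − (-0.3585)·0.205)/1.439 = 0.046.
Then σ = (x₂ − x₁)/(z₂ − z₁) = (0.205 − -0.00618)/1.439 = 0.147.
Precision τ = 1/σ² = 1/0.1468² = 46.4.

μ = 0.046, τ = 46.4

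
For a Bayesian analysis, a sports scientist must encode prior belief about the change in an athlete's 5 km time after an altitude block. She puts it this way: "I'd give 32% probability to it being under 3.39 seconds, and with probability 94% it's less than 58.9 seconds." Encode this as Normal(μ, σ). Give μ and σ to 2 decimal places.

μ = 16.23, σ = 27.45

The p-quantile of Normal(μ,σ) is μ + z_p·σ, with z_{0.32} = -0.4677 and z_{0.94} = 1.555.
Eliminate σ: μ = (z₂·x₁ − z₁·x₂)/(z₂ − z₁) = (1.555·3.39 − (-0.4677)·58.9)/2.022 = 16.23.
Then σ = (x₂ − x₁)/(z₂ − z₁) = (58.9 − 3.39)/2.022 = 27.45.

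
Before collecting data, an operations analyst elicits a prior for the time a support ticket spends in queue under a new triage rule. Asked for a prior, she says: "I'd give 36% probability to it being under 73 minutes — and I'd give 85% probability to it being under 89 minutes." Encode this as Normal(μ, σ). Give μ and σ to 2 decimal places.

For Normal(μ,σ), the p-quantile is μ + z_p·σ. Here z_{0.36} = -0.3585, z_{0.85} = 1.036.
So 73 = μ − 0.3585σ and 89 = μ + 1.036σ.
Subtracting: σ = (89 − 73)/(1.036 − (-0.3585)) = 11.47.
Then μ = 73 − (-0.3585)·11.47 = 77.11.

μ = 77.11, σ = 11.47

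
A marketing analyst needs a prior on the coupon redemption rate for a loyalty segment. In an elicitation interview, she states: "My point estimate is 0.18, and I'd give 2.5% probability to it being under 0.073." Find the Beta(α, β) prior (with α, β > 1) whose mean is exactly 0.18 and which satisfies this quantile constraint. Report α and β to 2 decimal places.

α ≈ 6.25, β ≈ 28.47

With mean 0.18 fixed, write α = 0.18s, β = 0.82s where s = α+β.
Need P(θ < 0.073) = 0.025 under Beta(0.18s, 0.82s). Normal approximation: (q−m)/√(m(1−m)/s) ≈ z_{0.025} = -1.96, so s ≈ 0.18·0.82·(-1.96)²/(0.073−0.18)² = 49.5.
At s = 49.5: P(θ<0.073) ≈ 0.009. Adjusting to match 0.025 gives s ≈ 34.72.
So α = 0.18·34.72 ≈ 6.25, β = 0.82·34.72 ≈ 28.47.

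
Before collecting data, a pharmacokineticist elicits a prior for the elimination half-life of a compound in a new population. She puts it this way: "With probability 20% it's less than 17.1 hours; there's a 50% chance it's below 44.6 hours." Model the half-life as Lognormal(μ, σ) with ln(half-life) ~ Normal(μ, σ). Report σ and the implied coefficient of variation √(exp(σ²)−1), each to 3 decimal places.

If T ~ Lognormal(μ,σ) then ln T ~ Normal(μ,σ), so the p-quantile of ln T is μ + z_p·σ.
ln(17.1) = 2.839 and ln(44.6) = 3.798; z_{0.2} = -0.8416, z_{0.5} = 0.
σ = (3.798 − 2.839)/(0 − (-0.8416)) = 1.139.
μ = 2.839 − (-0.8416)·1.139 = 3.798.
CV = √(exp(σ²)−1) = √(exp(1.2975)−1) = 1.631.

σ ≈ 1.139, CV ≈ 1.631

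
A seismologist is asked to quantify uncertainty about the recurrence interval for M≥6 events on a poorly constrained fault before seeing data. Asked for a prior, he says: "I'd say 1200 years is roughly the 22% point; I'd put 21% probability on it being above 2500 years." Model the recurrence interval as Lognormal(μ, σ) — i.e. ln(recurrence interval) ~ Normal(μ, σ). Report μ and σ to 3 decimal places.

If T ~ Lognormal(μ,σ) then ln T ~ Normal(μ,σ), so the p-quantile of ln T is μ + z_p·σ.
ln(1200) = 7.09 and ln(2500) = 7.824; z_{0.22} = -0.7722, z_{0.79} = 0.8064.
σ = (7.824 − 7.09)/(0.8064 − (-0.7722)) = 0.465.
μ = 7.09 − (-0.7722)·0.465 = 7.449.

μ ≈ 7.449, σ ≈ 0.465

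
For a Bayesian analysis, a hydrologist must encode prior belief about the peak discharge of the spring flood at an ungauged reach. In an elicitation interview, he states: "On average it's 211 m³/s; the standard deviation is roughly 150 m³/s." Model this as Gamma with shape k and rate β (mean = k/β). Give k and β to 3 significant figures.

For Gamma(k, rate β): mean = k/β, variance = k/β², so CV = 1/√k.
CV = SD/mean = 150/211 = 0.7109, hence k = 1/CV² = 1.98.
Then β = k/mean = 1.98/211 = 0.00938.

k ≈ 1.98, β ≈ 0.00938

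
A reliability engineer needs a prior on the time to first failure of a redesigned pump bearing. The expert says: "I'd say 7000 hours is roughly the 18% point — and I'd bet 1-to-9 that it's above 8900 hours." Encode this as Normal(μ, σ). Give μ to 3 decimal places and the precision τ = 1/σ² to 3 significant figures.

The p-quantile of Normal(μ,σ) is μ + z_p·σ, with z_{0.18} = -0.9154 and z_{0.9} = 1.282.
Eliminate σ: μ = (z₂·x₁ − z₁·x₂)/(z₂ − z₁) = (1.282·7000 − (-0.9154)·8900)/2.197 = 7791.652.
Then σ = (x₂ − x₁)/(z₂ − z₁) = (8900 − 7000)/2.197 = 864.848.
Precision τ = 1/σ² = 1/864.8² = 1.34e-06.

μ = 7791.652, τ = 1.34e-06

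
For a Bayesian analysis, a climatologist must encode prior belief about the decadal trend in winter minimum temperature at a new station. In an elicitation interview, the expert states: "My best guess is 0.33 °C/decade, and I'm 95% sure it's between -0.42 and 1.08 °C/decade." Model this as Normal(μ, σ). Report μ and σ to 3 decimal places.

A symmetric 95% interval runs μ ± z·σ with z = 1.96.
Half-width = 0.75, so σ = 0.75/1.96 = 0.383.
μ is the stated best guess, 0.330.

μ = 0.330, σ = 0.383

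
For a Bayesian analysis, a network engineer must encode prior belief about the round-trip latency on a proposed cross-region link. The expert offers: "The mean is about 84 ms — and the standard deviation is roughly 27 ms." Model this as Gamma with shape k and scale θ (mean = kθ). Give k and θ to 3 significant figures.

For Gamma(k, scale θ): mean = kθ, variance = kθ², so CV = 1/√k.
CV = SD/mean = 27/84 = 0.3214, hence k = 1/CV² = 9.68.
Then θ = mean/k = 84/9.68 = 8.68.

k ≈ 9.68, θ ≈ 8.68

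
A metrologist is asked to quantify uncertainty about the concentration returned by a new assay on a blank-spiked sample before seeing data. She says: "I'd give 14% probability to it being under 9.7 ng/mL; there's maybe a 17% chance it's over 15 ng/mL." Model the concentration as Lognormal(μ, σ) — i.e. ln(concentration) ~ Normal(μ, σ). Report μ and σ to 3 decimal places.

If T ~ Lognormal(μ,σ) then ln T ~ Normal(μ,σ), so the p-quantile of ln T is μ + z_p·σ.
ln(9.7) = 2.272 and ln(15) = 2.708; z_{0.14} = -1.08, z_{0.83} = 0.9542.
σ = (2.708 − 2.272)/(0.9542 − (-1.08)) = 0.214.
μ = 2.272 − (-1.08)·0.214 = 2.504.

μ ≈ 2.504, σ ≈ 0.214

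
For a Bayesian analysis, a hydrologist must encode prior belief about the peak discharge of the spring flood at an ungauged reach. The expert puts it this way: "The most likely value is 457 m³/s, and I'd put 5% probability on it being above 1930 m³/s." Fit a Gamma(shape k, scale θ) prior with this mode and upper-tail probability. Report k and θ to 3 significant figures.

k ≈ 2.2, θ ≈ 381

Gamma(k,θ) with k>1 has mode (k−1)θ, so θ = 457/(k−1).
Need P(X < 1930) = 0.95 with θ tied to k this way. Start at k = 2, θ = 457: P(X<1930) ≈ 0.923.
Too low — raise k to concentrate. Iterating converges to k ≈ 2.2.
Then θ = 457/(2.2−1) ≈ 381.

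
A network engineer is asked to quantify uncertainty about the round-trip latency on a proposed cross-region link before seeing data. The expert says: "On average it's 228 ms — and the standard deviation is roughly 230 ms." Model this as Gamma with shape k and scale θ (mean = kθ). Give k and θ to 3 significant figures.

k ≈ 0.983, θ ≈ 232

For Gamma(k, scale θ): mean = kθ, variance = kθ², so CV = 1/√k.
CV = SD/mean = 230/228 = 1.009, hence k = 1/CV² = 0.983.
Then θ = mean/k = 228/0.983 = 232.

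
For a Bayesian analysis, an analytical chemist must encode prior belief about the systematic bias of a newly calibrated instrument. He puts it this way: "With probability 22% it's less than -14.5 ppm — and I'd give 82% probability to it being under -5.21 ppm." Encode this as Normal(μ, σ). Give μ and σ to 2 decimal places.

μ = -10.25, σ = 5.50

The p-quantile of Normal(μ,σ) is μ + z_p·σ, with z_{0.22} = -0.7722 and z_{0.82} = 0.9154.
Eliminate σ: μ = (z₂·x₁ − z₁·x₂)/(z₂ − z₁) = (0.9154·-14.5 − (-0.7722)·-5.21)/1.688 = -10.25.
Then σ = (x₂ − x₁)/(z₂ − z₁) = (-5.21 − -14.5)/1.688 = 5.50.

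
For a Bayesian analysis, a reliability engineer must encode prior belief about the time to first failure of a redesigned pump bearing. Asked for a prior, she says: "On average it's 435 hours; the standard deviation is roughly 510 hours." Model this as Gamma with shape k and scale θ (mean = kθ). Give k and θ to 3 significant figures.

k ≈ 0.728, θ ≈ 598

For Gamma(k, scale θ): mean = kθ, variance = kθ², so CV = 1/√k.
CV = SD/mean = 510/435 = 1.172, hence k = 1/CV² = 0.728.
Then θ = mean/k = 435/0.728 = 598.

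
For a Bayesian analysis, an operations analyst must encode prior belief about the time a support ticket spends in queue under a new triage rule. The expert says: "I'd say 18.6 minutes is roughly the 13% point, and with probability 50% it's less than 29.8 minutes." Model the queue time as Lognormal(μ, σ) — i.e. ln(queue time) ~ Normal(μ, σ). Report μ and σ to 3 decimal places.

μ ≈ 3.395, σ ≈ 0.418

If T ~ Lognormal(μ,σ) then ln T ~ Normal(μ,σ), so the p-quantile of ln T is μ + z_p·σ.
ln(18.6) = 2.923 and ln(29.8) = 3.395; z_{0.13} = -1.126, z_{0.5} = 0.
σ = (3.395 − 2.923)/(0 − (-1.126)) = 0.418.
μ = 2.923 − (-1.126)·0.418 = 3.395.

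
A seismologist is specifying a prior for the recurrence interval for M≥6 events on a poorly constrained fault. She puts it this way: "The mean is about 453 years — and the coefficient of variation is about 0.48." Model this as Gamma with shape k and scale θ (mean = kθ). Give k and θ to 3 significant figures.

k ≈ 4.34, θ ≈ 104

For Gamma(k, scale θ): mean = kθ, variance = kθ², so CV = 1/√k.
CV = 0.48, hence k = 1/CV² = 4.34.
Then θ = mean/k = 453/4.34 = 104.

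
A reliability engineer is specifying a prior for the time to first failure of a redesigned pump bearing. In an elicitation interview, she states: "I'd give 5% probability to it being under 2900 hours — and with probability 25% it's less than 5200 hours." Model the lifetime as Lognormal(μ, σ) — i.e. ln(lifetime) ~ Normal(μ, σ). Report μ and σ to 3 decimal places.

If T ~ Lognormal(μ,σ) then ln T ~ Normal(μ,σ), so the p-quantile of ln T is μ + z_p·σ.
ln(2900) = 7.972 and ln(5200) = 8.556; z_{0.05} = -1.645, z_{0.25} = -0.6745.
σ = (8.556 − 7.972)/(-0.6745 − (-1.645)) = 0.602.
μ = 7.972 − (-1.645)·0.602 = 8.962.

μ ≈ 8.962, σ ≈ 0.602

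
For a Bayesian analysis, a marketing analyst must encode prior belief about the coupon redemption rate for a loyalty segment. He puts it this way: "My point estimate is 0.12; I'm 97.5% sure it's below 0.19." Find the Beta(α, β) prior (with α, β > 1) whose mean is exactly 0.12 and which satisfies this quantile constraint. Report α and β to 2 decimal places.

α ≈ 12.04, β ≈ 88.27

With mean 0.12 fixed, write α = 0.12s, β = 0.88s where s = α+β.
Need P(θ < 0.19) = 0.975 under Beta(0.12s, 0.88s). Normal approximation: (q−m)/√(m(1−m)/s) ≈ z_{0.975} = 1.96, so s ≈ 0.12·0.88·(1.96)²/(0.19−0.12)² = 82.8.
At s = 82.8: P(θ<0.19) ≈ 0.964. Adjusting to match 0.975 gives s ≈ 100.31.
So α = 0.12·100.31 ≈ 12.04, β = 0.88·100.31 ≈ 88.27.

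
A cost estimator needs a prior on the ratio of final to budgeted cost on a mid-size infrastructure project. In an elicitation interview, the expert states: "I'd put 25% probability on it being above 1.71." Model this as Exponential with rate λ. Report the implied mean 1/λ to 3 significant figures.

mean ≈ 1.23

P(T > 1.71) = e^(−λ·1.71) = 0.25, so λ = −ln(0.25)/1.71 = 0.811.
Mean = 1/λ = 1.23.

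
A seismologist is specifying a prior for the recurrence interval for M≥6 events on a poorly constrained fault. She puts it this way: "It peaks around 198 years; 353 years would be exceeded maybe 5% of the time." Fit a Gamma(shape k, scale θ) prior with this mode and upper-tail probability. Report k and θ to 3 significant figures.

Gamma(k,θ) with k>1 has mode (k−1)θ, so θ = 198/(k−1).
Need P(X < 353) = 0.95 with θ tied to k this way. Start at k = 2, θ = 198: P(X<353) ≈ 0.532.
Too low — raise k to concentrate. Iterating converges to k ≈ 9.34.
Then θ = 198/(9.34−1) ≈ 23.7.

k ≈ 9.34, θ ≈ 23.7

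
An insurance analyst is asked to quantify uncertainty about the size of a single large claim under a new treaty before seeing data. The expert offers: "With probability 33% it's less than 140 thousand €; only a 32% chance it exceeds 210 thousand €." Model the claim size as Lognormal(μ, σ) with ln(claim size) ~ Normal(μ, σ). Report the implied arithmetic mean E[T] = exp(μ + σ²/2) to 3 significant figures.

If T ~ Lognormal(μ,σ) then ln T ~ Normal(μ,σ), so the p-quantile of ln T is μ + z_p·σ.
ln(140) = 4.942 and ln(210) = 5.347; z_{0.33} = -0.4399, z_{0.68} = 0.4677.
σ = (5.347 − 4.942)/(0.4677 − (-0.4399)) = 0.447.
μ = 4.942 − (-0.4399)·0.447 = 5.138.
E[T] = exp(μ + σ²/2) = exp(5.138 + 0.0998) = 188 thousand €.

E[T] ≈ 188 thousand €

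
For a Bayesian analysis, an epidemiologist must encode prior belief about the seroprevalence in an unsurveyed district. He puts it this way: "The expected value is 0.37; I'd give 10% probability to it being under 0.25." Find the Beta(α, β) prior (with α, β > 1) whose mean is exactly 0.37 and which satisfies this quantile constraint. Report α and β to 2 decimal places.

α ≈ 9.31, β ≈ 15.85

With mean 0.37 fixed, write α = 0.37s, β = 0.63s where s = α+β.
Need P(θ < 0.25) = 0.1 under Beta(0.37s, 0.63s). Normal approximation: (q−m)/√(m(1−m)/s) ≈ z_{0.1} = -1.28, so s ≈ 0.37·0.63·(-1.28)²/(0.25−0.37)² = 26.6.
At s = 26.6: P(θ<0.25) ≈ 0.093. Adjusting to match 0.1 gives s ≈ 25.15.
So α = 0.37·25.15 ≈ 9.31, β = 0.63·25.15 ≈ 15.85.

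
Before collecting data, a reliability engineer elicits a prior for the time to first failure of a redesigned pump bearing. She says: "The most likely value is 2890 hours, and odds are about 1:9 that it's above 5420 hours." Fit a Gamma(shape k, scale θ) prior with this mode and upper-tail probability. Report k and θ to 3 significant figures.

Gamma(k,θ) with k>1 has mode (k−1)θ, so θ = 2890/(k−1).
Need P(X < 5420) = 0.9 with θ tied to k this way. Start at k = 2, θ = 2890: P(X<5420) ≈ 0.559.
Too low — raise k to concentrate. Iterating converges to k ≈ 5.83.
Then θ = 2890/(5.83−1) ≈ 598.

k ≈ 5.83, θ ≈ 598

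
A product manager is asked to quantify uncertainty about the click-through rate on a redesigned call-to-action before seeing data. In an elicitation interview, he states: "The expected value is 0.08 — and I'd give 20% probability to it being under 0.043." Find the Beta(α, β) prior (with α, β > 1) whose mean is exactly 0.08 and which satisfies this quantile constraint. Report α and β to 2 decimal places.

With mean 0.08 fixed, write α = 0.08s, β = 0.92s where s = α+β.
Need P(θ < 0.043) = 0.2 under Beta(0.08s, 0.92s). Normal approximation: (q−m)/√(m(1−m)/s) ≈ z_{0.2} = -0.842, so s ≈ 0.08·0.92·(-0.842)²/(0.043−0.08)² = 38.1.
At s = 38.1: P(θ<0.043) ≈ 0.204. Adjusting to match 0.2 gives s ≈ 38.92.
So α = 0.08·38.92 ≈ 3.11, β = 0.92·38.92 ≈ 35.81.

α ≈ 3.11, β ≈ 35.81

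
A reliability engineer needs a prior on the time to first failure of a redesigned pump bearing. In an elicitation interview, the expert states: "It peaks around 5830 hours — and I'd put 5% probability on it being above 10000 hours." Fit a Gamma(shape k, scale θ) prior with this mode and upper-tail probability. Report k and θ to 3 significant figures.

k ≈ 10.6, θ ≈ 608

Gamma(k,θ) with k>1 has mode (k−1)θ, so θ = 5830/(k−1).
Need P(X < 10000) = 0.95 with θ tied to k this way. Start at k = 2, θ = 5830: P(X<10000) ≈ 0.511.
Too low — raise k to concentrate. Iterating converges to k ≈ 10.6.
Then θ = 5830/(10.6−1) ≈ 608.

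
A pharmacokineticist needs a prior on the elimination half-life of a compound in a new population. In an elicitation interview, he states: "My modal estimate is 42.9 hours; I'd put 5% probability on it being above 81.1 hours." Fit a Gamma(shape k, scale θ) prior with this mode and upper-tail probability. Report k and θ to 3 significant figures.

Gamma(k,θ) with k>1 has mode (k−1)θ, so θ = 42.9/(k−1).
Need P(X < 81.1) = 0.95 with θ tied to k this way. Start at k = 2, θ = 42.9: P(X<81.1) ≈ 0.564.
Too low — raise k to concentrate. Iterating converges to k ≈ 7.86.
Then θ = 42.9/(7.86−1) ≈ 6.26.

k ≈ 7.86, θ ≈ 6.26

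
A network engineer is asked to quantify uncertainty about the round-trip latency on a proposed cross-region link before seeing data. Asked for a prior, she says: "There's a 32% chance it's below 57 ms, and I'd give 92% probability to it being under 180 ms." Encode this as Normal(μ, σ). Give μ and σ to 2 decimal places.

μ = 87.72, σ = 65.68

The p-quantile of Normal(μ,σ) is μ + z_p·σ, with z_{0.32} = -0.4677 and z_{0.92} = 1.405.
Eliminate σ: μ = (z₂·x₁ − z₁·x₂)/(z₂ − z₁) = (1.405·57 − (-0.4677)·180)/1.873 = 87.72.
Then σ = (x₂ − x₁)/(z₂ − z₁) = (180 − 57)/1.873 = 65.68.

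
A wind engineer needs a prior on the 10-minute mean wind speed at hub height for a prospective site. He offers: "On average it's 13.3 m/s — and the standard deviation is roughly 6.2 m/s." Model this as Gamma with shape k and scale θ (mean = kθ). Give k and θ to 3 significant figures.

k ≈ 4.6, θ ≈ 2.89

For Gamma(k, scale θ): mean = kθ, variance = kθ², so CV = 1/√k.
CV = SD/mean = 6.2/13.3 = 0.4662, hence k = 1/CV² = 4.6.
Then θ = mean/k = 13.3/4.6 = 2.89.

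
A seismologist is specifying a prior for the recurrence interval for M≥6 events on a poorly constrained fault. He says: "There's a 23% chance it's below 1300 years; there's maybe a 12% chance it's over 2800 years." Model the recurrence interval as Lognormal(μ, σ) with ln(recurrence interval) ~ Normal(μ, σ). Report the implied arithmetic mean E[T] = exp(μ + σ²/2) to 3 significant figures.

If T ~ Lognormal(μ,σ) then ln T ~ Normal(μ,σ), so the p-quantile of ln T is μ + z_p·σ.
ln(1300) = 7.17 and ln(2800) = 7.937; z_{0.23} = -0.7388, z_{0.88} = 1.175.
σ = (7.937 − 7.17)/(1.175 − (-0.7388)) = 0.401.
μ = 7.17 − (-0.7388)·0.401 = 7.466.
E[T] = exp(μ + σ²/2) = exp(7.466 + 0.0804) = 1890 years.

E[T] ≈ 1890 years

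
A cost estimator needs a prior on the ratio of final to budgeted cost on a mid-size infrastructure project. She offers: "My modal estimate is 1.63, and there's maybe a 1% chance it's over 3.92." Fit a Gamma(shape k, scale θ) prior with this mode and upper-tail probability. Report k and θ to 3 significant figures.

k ≈ 7.15, θ ≈ 0.265

Gamma(k,θ) with k>1 has mode (k−1)θ, so θ = 1.63/(k−1).
Need P(X < 3.92) = 0.99 with θ tied to k this way. Start at k = 2, θ = 1.63: P(X<3.92) ≈ 0.693.
Too low — raise k to concentrate. Iterating converges to k ≈ 7.15.
Then θ = 1.63/(7.15−1) ≈ 0.265.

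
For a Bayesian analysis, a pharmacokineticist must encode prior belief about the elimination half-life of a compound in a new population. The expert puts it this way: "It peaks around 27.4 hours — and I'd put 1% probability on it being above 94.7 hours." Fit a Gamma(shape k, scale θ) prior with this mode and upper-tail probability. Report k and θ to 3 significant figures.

k ≈ 3.83, θ ≈ 9.7

Gamma(k,θ) with k>1 has mode (k−1)θ, so θ = 27.4/(k−1).
Need P(X < 94.7) = 0.99 with θ tied to k this way. Start at k = 2, θ = 27.4: P(X<94.7) ≈ 0.859.
Too low — raise k to concentrate. Iterating converges to k ≈ 3.83.
Then θ = 27.4/(3.83−1) ≈ 9.7.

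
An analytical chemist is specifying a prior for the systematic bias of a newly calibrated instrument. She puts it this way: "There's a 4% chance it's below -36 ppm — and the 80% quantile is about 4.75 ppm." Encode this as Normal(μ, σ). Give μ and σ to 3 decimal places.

μ = -8.480, σ = 15.720

The p-quantile of Normal(μ,σ) is μ + z_p·σ, with z_{0.04} = -1.751 and z_{0.8} = 0.8416.
Eliminate σ: μ = (z₂·x₁ − z₁·x₂)/(z₂ − z₁) = (0.8416·-36 − (-1.751)·4.75)/2.592 = -8.480.
Then σ = (x₂ − x₁)/(z₂ − z₁) = (4.75 − -36)/2.592 = 15.720.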